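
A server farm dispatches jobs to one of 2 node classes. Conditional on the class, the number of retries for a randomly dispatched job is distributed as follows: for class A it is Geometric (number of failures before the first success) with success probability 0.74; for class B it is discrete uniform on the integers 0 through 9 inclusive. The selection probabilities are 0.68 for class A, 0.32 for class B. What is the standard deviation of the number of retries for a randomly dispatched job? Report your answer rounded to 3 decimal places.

Per component, A: μ=0.351351, E[X²]=0.598247; B: μ=4.5, E[X²]=28.5.
E[X] = 0.68·0.351351 + 0.32·4.5 = 1.67892.
E[X²] = 0.68·0.598247 + 0.32·28.5 = 9.52681.
Var(X) = E[X²] − (E[X])² = 9.52681 − 2.81877 = 6.70804.
SD(X) = √6.70804 = 2.58999.

2.590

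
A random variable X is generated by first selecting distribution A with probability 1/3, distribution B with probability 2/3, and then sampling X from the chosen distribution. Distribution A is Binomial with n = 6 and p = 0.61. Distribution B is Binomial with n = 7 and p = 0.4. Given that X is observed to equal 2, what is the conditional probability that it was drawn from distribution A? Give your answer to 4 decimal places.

0.1981

Likelihoods P(X=2 | ·): A: 0.129125; B: 0.261274.
Posterior ∝ prior × likelihood. Numerator for A: 0.333333·0.129125 = 0.0430416.
Normalizing constant: 0.333333·0.129125 + 0.666667·0.261274 = 0.217224.
P(A | observation) = 0.0430416 / 0.217224 = 0.198144.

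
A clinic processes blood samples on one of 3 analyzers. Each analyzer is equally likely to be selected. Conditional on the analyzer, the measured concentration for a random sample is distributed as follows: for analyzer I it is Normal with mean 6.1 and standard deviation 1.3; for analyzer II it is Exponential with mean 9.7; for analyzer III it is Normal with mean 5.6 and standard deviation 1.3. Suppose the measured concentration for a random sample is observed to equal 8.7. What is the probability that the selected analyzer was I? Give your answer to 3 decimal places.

Likelihoods f(8.7 | ·): I: 0.0415315; II: 0.0420442; III: 0.0178724.
Posterior ∝ prior × likelihood. Numerator for I: 0.333333·0.0415315 = 0.0138438.
Normalizing constant: 0.333333·0.0415315 + 0.333333·0.0420442 + 0.333333·0.0178724 = 0.033816.
P(I | observation) = 0.0138438 / 0.033816 = 0.409387.

0.409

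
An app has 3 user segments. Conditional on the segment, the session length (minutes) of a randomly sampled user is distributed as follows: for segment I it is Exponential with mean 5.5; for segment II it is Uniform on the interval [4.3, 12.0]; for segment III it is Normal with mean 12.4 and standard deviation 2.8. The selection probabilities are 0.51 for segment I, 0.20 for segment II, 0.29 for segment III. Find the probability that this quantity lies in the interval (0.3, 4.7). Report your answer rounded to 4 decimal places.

0.2772

Conditional on each segment, P(0.3 < X < 4.7): I: 0.521439; II: 0.0519481; III: 0.00297201.
By total probability, P(0.3 < X < 4.7) = 0.51·0.521439 + 0.2·0.0519481 + 0.29·0.00297201 = 0.277185.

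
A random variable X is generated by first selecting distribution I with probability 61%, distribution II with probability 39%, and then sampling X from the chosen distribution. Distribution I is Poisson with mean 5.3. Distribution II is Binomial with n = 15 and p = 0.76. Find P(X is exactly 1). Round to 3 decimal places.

Conditional on each component, P(X = 1): I: 0.0264554; II: 2.39807e-08.
By total probability, P(X = 1) = 0.61·0.0264554 + 0.39·2.39807e-08 = 0.0161378.

0.016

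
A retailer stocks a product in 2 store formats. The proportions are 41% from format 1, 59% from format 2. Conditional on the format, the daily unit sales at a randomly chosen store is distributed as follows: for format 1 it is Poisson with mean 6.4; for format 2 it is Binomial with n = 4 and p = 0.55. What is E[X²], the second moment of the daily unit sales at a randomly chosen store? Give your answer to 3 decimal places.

22.857

For each component E[X²] = Var + (mean)², giving 1: 47.36; 2: 5.83.
Overall E[X²] = 0.41·47.36 + 0.59·5.83 = 22.8573.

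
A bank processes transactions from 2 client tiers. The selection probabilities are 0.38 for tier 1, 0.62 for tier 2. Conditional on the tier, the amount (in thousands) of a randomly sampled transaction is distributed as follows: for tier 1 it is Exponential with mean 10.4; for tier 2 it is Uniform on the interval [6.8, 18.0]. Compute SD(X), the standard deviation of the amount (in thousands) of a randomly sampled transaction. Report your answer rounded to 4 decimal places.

6.9659

Per component, 1: μ=10.4, E[X²]=216.32; 2: μ=12.4, E[X²]=164.213.
E[X] = 0.38·10.4 + 0.62·12.4 = 11.64.
E[X²] = 0.38·216.32 + 0.62·164.213 = 184.014.
Var(X) = E[X²] − (E[X])² = 184.014 − 135.49 = 48.5243.
SD(X) = √48.5243 = 6.96594.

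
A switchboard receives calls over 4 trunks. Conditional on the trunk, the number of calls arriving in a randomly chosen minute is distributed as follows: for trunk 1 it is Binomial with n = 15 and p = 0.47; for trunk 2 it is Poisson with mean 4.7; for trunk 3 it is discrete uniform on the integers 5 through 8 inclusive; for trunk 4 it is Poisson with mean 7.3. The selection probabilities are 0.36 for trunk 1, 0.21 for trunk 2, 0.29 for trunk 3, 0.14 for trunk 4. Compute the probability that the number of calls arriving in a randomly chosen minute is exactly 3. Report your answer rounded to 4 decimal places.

0.0475

Conditional on each trunk, P(X = 3): 1: 0.0232068; 2: 0.157383; 3: 0; 4: 0.0437993.
By total probability, P(X = 3) = 0.36·0.0232068 + 0.21·0.157383 + 0.29·0 + 0.14·0.0437993 = 0.0475368.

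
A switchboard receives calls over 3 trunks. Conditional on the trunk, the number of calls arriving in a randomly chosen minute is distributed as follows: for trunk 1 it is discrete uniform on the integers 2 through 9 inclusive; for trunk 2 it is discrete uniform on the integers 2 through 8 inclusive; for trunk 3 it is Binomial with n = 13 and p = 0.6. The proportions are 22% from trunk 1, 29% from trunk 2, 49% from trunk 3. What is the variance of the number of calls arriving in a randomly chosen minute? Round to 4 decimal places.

Per component, 1: μ=5.5, E[X²]=35.5; 2: μ=5, E[X²]=29; 3: μ=7.8, E[X²]=63.96.
E[X] = 0.22·5.5 + 0.29·5 + 0.49·7.8 = 6.482.
E[X²] = 0.22·35.5 + 0.29·29 + 0.49·63.96 = 47.5604.
Var(X) = E[X²] − (E[X])² = 47.5604 − 42.0163 = 5.54408.

5.5441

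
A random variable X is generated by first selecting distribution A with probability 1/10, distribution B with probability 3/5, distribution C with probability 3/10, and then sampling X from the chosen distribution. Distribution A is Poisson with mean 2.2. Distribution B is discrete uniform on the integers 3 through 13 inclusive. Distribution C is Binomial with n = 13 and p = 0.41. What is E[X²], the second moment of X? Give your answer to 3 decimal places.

54.570

For each component E[X²] = Var + (mean)², giving A: 7.04; B: 74; C: 31.5536.
Overall E[X²] = 0.1·7.04 + 0.6·74 + 0.3·31.5536 = 54.5701.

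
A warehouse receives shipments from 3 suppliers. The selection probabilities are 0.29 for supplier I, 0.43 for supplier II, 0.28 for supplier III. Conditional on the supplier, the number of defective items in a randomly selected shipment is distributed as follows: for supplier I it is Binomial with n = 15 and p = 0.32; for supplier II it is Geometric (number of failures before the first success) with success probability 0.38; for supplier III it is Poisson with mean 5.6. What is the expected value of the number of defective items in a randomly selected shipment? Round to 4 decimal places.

Component means — I: 4.8; II: 1.63158; III: 5.6.
E[X] = 0.29·4.8 + 0.43·1.63158 + 0.28·5.6 = 3.66158.

3.6616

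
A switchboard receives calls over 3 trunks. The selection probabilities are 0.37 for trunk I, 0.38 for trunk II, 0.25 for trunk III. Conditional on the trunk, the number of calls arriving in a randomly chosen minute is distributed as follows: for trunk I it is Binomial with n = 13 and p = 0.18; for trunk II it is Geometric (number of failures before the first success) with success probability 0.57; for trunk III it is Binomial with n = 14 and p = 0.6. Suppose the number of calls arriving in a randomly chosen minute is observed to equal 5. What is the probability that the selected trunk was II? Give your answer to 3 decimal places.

0.100

Likelihoods P(X=5 | ·): I: 0.0497109; II: 0.00837948; III: 0.0408094.
Posterior ∝ prior × likelihood. Numerator for II: 0.38·0.00837948 = 0.0031842.
Normalizing constant: 0.37·0.0497109 + 0.38·0.00837948 + 0.25·0.0408094 = 0.0317796.
P(II | observation) = 0.0031842 / 0.0317796 = 0.100196.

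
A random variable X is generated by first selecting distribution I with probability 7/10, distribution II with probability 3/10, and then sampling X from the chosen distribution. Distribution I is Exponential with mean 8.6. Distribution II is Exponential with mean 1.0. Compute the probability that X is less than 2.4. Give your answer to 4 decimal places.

Conditional on each component, P(X < 2.4): I: 0.243513; II: 0.909282.
By total probability, P(X < 2.4) = 0.7·0.243513 + 0.3·0.909282 = 0.443244.

0.4432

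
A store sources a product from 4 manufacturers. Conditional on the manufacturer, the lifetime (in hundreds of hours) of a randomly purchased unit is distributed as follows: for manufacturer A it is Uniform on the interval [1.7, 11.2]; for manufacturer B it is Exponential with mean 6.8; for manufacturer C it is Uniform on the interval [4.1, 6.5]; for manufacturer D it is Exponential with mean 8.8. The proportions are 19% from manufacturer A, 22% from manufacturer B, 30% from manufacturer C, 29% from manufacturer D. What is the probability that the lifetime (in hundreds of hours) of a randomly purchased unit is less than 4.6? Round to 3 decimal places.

Conditional on each manufacturer, P(X < 4.6): A: 0.305263; B: 0.491592; C: 0.208333; D: 0.407099.
By total probability, P(X < 4.6) = 0.19·0.305263 + 0.22·0.491592 + 0.3·0.208333 + 0.29·0.407099 = 0.346709.

0.347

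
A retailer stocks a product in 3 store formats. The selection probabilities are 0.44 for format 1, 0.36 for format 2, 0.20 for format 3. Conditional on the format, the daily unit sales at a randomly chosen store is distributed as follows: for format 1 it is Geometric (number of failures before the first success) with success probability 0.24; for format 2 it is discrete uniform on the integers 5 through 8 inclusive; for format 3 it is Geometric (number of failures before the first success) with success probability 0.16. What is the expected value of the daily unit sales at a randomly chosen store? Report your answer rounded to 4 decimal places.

Component means — 1: 3.16667; 2: 6.5; 3: 5.25.
E[X] = 0.44·3.16667 + 0.36·6.5 + 0.2·5.25 = 4.78333.

4.7833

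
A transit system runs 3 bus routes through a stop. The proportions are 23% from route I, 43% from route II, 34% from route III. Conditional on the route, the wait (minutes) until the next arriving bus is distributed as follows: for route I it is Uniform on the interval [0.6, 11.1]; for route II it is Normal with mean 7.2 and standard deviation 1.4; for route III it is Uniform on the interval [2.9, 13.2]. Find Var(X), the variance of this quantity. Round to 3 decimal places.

6.626

Per component, I: μ=5.85, E[X²]=43.41; II: μ=7.2, E[X²]=53.8; III: μ=8.05, E[X²]=73.6433.
E[X] = 0.23·5.85 + 0.43·7.2 + 0.34·8.05 = 7.1785.
E[X²] = 0.23·43.41 + 0.43·53.8 + 0.34·73.6433 = 58.157.
Var(X) = E[X²] − (E[X])² = 58.157 − 51.5309 = 6.62617.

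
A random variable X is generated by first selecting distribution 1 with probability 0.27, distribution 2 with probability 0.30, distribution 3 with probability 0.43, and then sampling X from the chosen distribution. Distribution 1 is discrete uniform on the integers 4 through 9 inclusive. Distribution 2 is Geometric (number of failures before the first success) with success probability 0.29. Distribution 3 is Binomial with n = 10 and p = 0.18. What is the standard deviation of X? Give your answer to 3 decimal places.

2.811

Per component, 1: μ=6.5, E[X²]=45.1667; 2: μ=2.44828, E[X²]=14.4364; 3: μ=1.8, E[X²]=4.716.
E[X] = 0.27·6.5 + 0.3·2.44828 + 0.43·1.8 = 3.26348.
E[X²] = 0.27·45.1667 + 0.3·14.4364 + 0.43·4.716 = 18.5538.
Var(X) = E[X²] − (E[X])² = 18.5538 − 10.6503 = 7.90348.
SD(X) = √7.90348 = 2.81131.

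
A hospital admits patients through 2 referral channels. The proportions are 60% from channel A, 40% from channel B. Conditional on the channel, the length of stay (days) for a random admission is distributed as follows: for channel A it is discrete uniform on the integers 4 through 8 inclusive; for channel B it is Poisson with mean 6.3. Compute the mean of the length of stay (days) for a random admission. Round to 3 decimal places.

6.120

Component means — A: 6; B: 6.3.
E[X] = 0.6·6 + 0.4·6.3 = 6.12.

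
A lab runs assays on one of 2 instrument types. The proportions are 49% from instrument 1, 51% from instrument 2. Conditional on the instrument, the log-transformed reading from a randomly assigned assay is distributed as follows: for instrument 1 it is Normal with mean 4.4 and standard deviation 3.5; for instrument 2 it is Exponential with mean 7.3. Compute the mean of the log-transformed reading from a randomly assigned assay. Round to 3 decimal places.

5.879

Component means — 1: 4.4; 2: 7.3.
E[X] = 0.49·4.4 + 0.51·7.3 = 5.879.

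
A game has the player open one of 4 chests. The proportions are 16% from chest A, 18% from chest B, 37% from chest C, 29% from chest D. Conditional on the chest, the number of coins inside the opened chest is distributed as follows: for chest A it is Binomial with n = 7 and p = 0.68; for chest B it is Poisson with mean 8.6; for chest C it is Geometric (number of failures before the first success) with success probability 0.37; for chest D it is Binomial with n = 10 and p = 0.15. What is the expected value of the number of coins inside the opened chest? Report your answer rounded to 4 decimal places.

3.3746

Component means — A: 4.76; B: 8.6; C: 1.7027; D: 1.5.
E[X] = 0.16·4.76 + 0.18·8.6 + 0.37·1.7027 + 0.29·1.5 = 3.3746.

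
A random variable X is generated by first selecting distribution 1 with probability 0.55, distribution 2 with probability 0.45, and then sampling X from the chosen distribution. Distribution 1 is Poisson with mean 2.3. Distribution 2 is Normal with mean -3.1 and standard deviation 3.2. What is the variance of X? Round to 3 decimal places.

13.090

Per component, 1: μ=2.3, E[X²]=7.59; 2: μ=-3.1, E[X²]=19.85.
E[X] = 0.55·2.3 + 0.45·-3.1 = -0.13.
E[X²] = 0.55·7.59 + 0.45·19.85 = 13.107.
Var(X) = E[X²] − (E[X])² = 13.107 − 0.0169 = 13.0901.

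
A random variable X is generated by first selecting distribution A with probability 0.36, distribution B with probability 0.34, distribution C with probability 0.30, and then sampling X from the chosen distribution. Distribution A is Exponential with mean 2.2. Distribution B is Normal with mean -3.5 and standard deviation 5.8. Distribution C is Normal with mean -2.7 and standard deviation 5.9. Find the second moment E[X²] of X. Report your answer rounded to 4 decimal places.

31.7174

For each component E[X²] = Var + (mean)², giving A: 9.68; B: 45.89; C: 42.1.
Overall E[X²] = 0.36·9.68 + 0.34·45.89 + 0.3·42.1 = 31.7174.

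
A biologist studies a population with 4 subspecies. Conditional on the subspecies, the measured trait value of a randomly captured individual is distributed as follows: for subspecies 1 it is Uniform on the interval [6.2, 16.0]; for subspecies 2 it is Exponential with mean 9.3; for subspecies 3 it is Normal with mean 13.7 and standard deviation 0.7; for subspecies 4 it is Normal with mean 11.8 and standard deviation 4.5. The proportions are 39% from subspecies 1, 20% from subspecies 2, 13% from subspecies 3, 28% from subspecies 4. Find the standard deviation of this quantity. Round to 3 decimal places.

5.271

Per component, 1: μ=11.1, E[X²]=131.213; 2: μ=9.3, E[X²]=172.98; 3: μ=13.7, E[X²]=188.18; 4: μ=11.8, E[X²]=159.49.
E[X] = 0.39·11.1 + 0.2·9.3 + 0.13·13.7 + 0.28·11.8 = 11.274.
E[X²] = 0.39·131.213 + 0.2·172.98 + 0.13·188.18 + 0.28·159.49 = 154.89.
Var(X) = E[X²] − (E[X])² = 154.89 − 127.103 = 27.7867.
SD(X) = √27.7867 = 5.27131.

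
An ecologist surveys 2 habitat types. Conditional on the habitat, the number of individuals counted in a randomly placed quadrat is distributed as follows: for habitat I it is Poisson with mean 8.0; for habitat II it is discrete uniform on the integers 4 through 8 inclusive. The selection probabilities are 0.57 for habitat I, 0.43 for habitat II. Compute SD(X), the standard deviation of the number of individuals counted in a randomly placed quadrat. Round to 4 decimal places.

2.5299

Per component, I: μ=8, E[X²]=72; II: μ=6, E[X²]=38.
E[X] = 0.57·8 + 0.43·6 = 7.14.
E[X²] = 0.57·72 + 0.43·38 = 57.38.
Var(X) = E[X²] − (E[X])² = 57.38 − 50.9796 = 6.4004.
SD(X) = √6.4004 = 2.5299.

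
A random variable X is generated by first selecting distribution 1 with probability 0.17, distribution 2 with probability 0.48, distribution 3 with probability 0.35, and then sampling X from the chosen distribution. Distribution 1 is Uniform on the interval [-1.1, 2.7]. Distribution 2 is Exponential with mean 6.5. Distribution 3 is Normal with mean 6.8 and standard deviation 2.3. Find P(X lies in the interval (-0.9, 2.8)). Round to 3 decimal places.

Conditional on each component, P(-0.9 < X < 2.8): 1: 0.947368; 2: 0.349991; 3: 0.0405987.
By total probability, P(-0.9 < X < 2.8) = 0.17·0.947368 + 0.48·0.349991 + 0.35·0.0405987 = 0.343258.

0.343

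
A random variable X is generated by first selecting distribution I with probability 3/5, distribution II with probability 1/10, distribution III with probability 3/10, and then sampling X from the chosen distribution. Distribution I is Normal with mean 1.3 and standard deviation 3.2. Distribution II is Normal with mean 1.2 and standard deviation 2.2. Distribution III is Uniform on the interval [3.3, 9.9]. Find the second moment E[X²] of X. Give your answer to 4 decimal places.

21.9430

For each component E[X²] = Var + (mean)², giving I: 11.93; II: 6.28; III: 47.19.
Overall E[X²] = 0.6·11.93 + 0.1·6.28 + 0.3·47.19 = 21.943.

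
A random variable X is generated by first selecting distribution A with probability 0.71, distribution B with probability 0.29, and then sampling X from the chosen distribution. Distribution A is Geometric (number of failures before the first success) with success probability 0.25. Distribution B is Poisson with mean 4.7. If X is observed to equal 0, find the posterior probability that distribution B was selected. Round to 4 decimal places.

0.0146

Likelihoods P(X=0 | ·): A: 0.25; B: 0.00909528.
Posterior ∝ prior × likelihood. Numerator for B: 0.29·0.00909528 = 0.00263763.
Normalizing constant: 0.71·0.25 + 0.29·0.00909528 = 0.180138.
P(B | observation) = 0.00263763 / 0.180138 = 0.0146423.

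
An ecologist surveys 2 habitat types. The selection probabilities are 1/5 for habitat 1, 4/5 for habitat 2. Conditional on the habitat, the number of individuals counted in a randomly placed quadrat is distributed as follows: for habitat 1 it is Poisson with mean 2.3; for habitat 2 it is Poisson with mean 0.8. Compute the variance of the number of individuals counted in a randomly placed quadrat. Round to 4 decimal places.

Per component, 1: μ=2.3, E[X²]=7.59; 2: μ=0.8, E[X²]=1.44.
E[X] = 0.2·2.3 + 0.8·0.8 = 1.1.
E[X²] = 0.2·7.59 + 0.8·1.44 = 2.67.
Var(X) = E[X²] − (E[X])² = 2.67 − 1.21 = 1.46.

1.4600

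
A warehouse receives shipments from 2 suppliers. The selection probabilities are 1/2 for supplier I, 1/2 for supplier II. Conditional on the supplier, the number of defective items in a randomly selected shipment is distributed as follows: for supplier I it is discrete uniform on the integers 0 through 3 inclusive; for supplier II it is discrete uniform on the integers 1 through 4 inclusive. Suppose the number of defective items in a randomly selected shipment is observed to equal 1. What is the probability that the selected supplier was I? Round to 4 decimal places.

Likelihoods P(X=1 | ·): I: 0.25; II: 0.25.
Posterior ∝ prior × likelihood. Numerator for I: 0.5·0.25 = 0.125.
Normalizing constant: 0.5·0.25 + 0.5·0.25 = 0.25.
P(I | observation) = 0.125 / 0.25 = 0.5.

0.5000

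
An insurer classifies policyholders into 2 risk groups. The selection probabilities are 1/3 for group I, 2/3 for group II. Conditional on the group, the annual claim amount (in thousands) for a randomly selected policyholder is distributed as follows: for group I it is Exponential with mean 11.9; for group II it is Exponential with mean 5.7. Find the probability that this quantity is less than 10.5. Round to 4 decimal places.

0.7564

Conditional on each group, P(X < 10.5): I: 0.586192; II: 0.841517.
By total probability, P(X < 10.5) = 0.333333·0.586192 + 0.666667·0.841517 = 0.756408.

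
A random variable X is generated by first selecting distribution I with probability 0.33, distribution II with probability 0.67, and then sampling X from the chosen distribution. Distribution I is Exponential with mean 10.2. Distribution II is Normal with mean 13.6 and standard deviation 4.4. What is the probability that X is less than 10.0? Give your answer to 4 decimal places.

0.3446

Conditional on each component, P(X < 10.0): I: 0.624836; II: 0.206627.
By total probability, P(X < 10.0) = 0.33·0.624836 + 0.67·0.206627 = 0.344636.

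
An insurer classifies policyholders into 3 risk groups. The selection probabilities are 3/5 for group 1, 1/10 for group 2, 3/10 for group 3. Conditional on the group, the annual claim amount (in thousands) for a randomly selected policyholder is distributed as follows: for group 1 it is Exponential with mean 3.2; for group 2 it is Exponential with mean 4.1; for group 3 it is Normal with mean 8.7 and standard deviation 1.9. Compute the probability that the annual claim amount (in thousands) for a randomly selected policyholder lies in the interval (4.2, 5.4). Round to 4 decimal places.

Conditional on each group, P(4.2 < X < 5.4): 1: 0.0841649; 2: 0.091097; 3: 0.0322754.
By total probability, P(4.2 < X < 5.4) = 0.6·0.0841649 + 0.1·0.091097 + 0.3·0.0322754 = 0.0692913.

0.0693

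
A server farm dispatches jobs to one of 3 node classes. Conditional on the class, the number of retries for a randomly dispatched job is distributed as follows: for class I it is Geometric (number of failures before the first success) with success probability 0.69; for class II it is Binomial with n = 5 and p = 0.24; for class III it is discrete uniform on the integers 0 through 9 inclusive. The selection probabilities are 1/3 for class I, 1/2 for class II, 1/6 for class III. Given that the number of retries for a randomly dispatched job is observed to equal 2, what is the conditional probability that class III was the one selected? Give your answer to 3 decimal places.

Likelihoods P(X=2 | ·): I: 0.066309; II: 0.25285; III: 0.1.
Posterior ∝ prior × likelihood. Numerator for III: 0.166667·0.1 = 0.0166667.
Normalizing constant: 0.333333·0.066309 + 0.5·0.25285 + 0.166667·0.1 = 0.165195.
P(III | observation) = 0.0166667 / 0.165195 = 0.100891.

0.101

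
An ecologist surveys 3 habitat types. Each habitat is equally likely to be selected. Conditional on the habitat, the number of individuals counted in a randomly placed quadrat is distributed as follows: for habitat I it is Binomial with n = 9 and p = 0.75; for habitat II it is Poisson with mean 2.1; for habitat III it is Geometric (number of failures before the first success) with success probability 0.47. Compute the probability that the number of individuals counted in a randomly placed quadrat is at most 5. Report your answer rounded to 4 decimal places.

Conditional on each habitat, P(X ≤ 5): I: 0.165726; II: 0.979551; III: 0.977836.
By total probability, P(X ≤ 5) = 0.333333·0.165726 + 0.333333·0.979551 + 0.333333·0.977836 = 0.707704.

0.7077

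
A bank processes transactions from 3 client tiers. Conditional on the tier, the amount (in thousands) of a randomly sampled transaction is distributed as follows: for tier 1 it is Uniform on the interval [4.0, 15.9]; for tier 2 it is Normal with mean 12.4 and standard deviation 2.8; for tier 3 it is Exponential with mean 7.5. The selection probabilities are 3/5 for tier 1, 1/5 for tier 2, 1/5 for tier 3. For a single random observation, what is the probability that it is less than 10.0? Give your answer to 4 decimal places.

0.4889

Conditional on each tier, P(X < 10.0): 1: 0.504202; 2: 0.195683; 3: 0.736403.
By total probability, P(X < 10.0) = 0.6·0.504202 + 0.2·0.195683 + 0.2·0.736403 = 0.488938.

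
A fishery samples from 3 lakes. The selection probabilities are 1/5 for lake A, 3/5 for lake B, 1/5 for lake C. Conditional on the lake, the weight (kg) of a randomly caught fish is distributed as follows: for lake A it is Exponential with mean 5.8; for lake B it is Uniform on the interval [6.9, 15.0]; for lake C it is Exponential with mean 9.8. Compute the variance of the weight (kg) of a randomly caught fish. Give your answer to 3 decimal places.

Per component, A: μ=5.8, E[X²]=67.28; B: μ=10.95, E[X²]=125.37; C: μ=9.8, E[X²]=192.08.
E[X] = 0.2·5.8 + 0.6·10.95 + 0.2·9.8 = 9.69.
E[X²] = 0.2·67.28 + 0.6·125.37 + 0.2·192.08 = 127.094.
Var(X) = E[X²] − (E[X])² = 127.094 − 93.8961 = 33.1979.

33.198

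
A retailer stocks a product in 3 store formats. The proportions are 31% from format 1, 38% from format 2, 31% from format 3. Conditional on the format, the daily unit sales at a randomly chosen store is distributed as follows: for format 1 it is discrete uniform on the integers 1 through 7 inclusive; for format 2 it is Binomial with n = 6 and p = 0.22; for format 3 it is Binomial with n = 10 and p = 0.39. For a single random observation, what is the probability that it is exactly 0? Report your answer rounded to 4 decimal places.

Conditional on each format, P(X = 0): 1: 0; 2: 0.2252; 3: 0.00713343.
By total probability, P(X = 0) = 0.31·0 + 0.38·0.2252 + 0.31·0.00713343 = 0.0877872.

0.0878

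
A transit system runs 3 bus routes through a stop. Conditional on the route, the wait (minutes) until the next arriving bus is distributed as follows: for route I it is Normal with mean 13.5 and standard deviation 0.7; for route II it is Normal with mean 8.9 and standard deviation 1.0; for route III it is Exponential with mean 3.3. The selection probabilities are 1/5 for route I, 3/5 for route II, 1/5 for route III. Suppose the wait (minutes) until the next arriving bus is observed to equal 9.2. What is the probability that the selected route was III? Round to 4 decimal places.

Likelihoods f(9.2 | ·): I: 3.64609e-09; II: 0.381388; III: 0.018652.
Posterior ∝ prior × likelihood. Numerator for III: 0.2·0.018652 = 0.0037304.
Normalizing constant: 0.2·3.64609e-09 + 0.6·0.381388 + 0.2·0.018652 = 0.232563.
P(III | observation) = 0.0037304 / 0.232563 = 0.0160404.

0.0160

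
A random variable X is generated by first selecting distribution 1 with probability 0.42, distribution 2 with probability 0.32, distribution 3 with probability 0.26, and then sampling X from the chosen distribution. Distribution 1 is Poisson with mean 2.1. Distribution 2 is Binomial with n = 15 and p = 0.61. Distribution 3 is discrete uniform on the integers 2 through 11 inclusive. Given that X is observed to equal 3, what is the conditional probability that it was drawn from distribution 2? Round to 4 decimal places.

0.0039

Likelihoods P(X=3 | ·): 1: 0.189011; 2: 0.00127872; 3: 0.1.
Posterior ∝ prior × likelihood. Numerator for 2: 0.32·0.00127872 = 0.000409191.
Normalizing constant: 0.42·0.189011 + 0.32·0.00127872 + 0.26·0.1 = 0.105794.
P(2 | observation) = 0.000409191 / 0.105794 = 0.00386781.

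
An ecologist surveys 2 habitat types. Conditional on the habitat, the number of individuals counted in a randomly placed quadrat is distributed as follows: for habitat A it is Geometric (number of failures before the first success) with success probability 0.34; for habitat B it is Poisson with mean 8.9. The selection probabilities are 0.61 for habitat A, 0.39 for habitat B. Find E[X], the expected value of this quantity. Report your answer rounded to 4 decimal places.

4.6551

Component means — A: 1.94118; B: 8.9.
E[X] = 0.61·1.94118 + 0.39·8.9 = 4.65512.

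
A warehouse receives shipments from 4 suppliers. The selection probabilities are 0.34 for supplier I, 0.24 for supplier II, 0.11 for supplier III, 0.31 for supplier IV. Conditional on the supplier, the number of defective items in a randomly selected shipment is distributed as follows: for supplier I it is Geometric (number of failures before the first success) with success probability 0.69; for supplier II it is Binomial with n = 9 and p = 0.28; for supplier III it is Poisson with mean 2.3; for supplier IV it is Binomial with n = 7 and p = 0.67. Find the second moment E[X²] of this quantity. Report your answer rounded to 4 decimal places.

10.3830

For each component E[X²] = Var + (mean)², giving I: 0.852972; II: 8.1648; III: 7.59; IV: 23.5438.
Overall E[X²] = 0.34·0.852972 + 0.24·8.1648 + 0.11·7.59 + 0.31·23.5438 = 10.383.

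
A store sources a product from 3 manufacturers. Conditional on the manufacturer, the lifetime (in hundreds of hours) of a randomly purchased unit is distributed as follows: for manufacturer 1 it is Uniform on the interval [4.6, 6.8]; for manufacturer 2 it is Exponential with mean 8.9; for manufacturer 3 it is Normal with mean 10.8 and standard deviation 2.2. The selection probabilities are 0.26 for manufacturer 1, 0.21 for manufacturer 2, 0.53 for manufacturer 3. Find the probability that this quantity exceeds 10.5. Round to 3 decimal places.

Conditional on each manufacturer, P(X > 10.5): 1: 0; 2: 0.307348; 3: 0.554233.
By total probability, P(X > 10.5) = 0.26·0 + 0.21·0.307348 + 0.53·0.554233 = 0.358287.

0.358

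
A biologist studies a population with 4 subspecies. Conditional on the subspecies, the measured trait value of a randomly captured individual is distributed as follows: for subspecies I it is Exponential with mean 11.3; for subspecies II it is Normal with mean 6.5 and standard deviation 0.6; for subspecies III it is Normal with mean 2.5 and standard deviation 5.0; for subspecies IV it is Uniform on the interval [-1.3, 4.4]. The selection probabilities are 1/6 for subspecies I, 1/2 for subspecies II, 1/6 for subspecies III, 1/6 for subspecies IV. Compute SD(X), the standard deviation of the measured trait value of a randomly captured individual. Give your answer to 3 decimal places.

Per component, I: μ=11.3, E[X²]=255.38; II: μ=6.5, E[X²]=42.61; III: μ=2.5, E[X²]=31.25; IV: μ=1.55, E[X²]=5.11.
E[X] = 0.166667·11.3 + 0.5·6.5 + 0.166667·2.5 + 0.166667·1.55 = 5.80833.
E[X²] = 0.166667·255.38 + 0.5·42.61 + 0.166667·31.25 + 0.166667·5.11 = 69.9283.
Var(X) = E[X²] − (E[X])² = 69.9283 − 33.7367 = 36.1916.
SD(X) = √36.1916 = 6.01595.

6.016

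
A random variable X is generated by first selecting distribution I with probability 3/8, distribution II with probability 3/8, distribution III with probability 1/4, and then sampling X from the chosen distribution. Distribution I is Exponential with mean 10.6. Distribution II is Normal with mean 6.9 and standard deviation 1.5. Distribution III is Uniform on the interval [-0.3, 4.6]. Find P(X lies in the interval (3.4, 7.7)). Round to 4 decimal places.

0.4119

Conditional on each component, P(3.4 < X < 7.7): I: 0.241962; II: 0.693283; III: 0.244898.
By total probability, P(3.4 < X < 7.7) = 0.375·0.241962 + 0.375·0.693283 + 0.25·0.244898 = 0.411941.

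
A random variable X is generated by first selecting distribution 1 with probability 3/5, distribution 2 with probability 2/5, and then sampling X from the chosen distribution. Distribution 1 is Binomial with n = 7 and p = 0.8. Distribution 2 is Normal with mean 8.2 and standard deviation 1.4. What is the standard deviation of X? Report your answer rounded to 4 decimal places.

Per component, 1: μ=5.6, E[X²]=32.48; 2: μ=8.2, E[X²]=69.2.
E[X] = 0.6·5.6 + 0.4·8.2 = 6.64.
E[X²] = 0.6·32.48 + 0.4·69.2 = 47.168.
Var(X) = E[X²] − (E[X])² = 47.168 − 44.0896 = 3.0784.
SD(X) = √3.0784 = 1.75454.

1.7545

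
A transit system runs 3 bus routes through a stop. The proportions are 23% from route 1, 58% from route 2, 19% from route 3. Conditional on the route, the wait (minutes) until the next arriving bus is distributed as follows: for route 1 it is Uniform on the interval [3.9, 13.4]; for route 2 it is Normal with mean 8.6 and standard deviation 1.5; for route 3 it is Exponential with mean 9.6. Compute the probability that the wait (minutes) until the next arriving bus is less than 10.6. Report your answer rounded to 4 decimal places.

Conditional on each route, P(X < 10.6): 1: 0.705263; 2: 0.908789; 3: 0.668513.
By total probability, P(X < 10.6) = 0.23·0.705263 + 0.58·0.908789 + 0.19·0.668513 = 0.816325.

0.8163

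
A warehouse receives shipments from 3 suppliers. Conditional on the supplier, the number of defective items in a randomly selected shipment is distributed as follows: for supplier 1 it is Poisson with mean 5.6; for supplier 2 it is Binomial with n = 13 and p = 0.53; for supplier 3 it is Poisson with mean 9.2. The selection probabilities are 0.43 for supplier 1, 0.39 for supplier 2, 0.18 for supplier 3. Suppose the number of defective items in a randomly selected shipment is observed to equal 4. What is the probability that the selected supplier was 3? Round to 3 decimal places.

Likelihoods P(X=4 | ·): 1: 0.151528; 2: 0.0631379; 3: 0.03016.
Posterior ∝ prior × likelihood. Numerator for 3: 0.18·0.03016 = 0.00542879.
Normalizing constant: 0.43·0.151528 + 0.39·0.0631379 + 0.18·0.03016 = 0.0952095.
P(3 | observation) = 0.00542879 / 0.0952095 = 0.0570195.

0.057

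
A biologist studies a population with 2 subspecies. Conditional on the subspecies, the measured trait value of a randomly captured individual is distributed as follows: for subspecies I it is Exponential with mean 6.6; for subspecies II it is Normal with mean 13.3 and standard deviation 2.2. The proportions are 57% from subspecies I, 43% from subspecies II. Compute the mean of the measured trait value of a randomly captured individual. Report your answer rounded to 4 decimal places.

9.4810

Component means — I: 6.6; II: 13.3.
E[X] = 0.57·6.6 + 0.43·13.3 = 9.481.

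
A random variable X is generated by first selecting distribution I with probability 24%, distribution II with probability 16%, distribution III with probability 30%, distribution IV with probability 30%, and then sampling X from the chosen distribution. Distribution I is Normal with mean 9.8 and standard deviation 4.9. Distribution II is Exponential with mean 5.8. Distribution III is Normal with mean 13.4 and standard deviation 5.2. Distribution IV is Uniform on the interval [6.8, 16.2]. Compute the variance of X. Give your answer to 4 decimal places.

Per component, I: μ=9.8, E[X²]=120.05; II: μ=5.8, E[X²]=67.28; III: μ=13.4, E[X²]=206.6; IV: μ=11.5, E[X²]=139.613.
E[X] = 0.24·9.8 + 0.16·5.8 + 0.3·13.4 + 0.3·11.5 = 10.75.
E[X²] = 0.24·120.05 + 0.16·67.28 + 0.3·206.6 + 0.3·139.613 = 143.441.
Var(X) = E[X²] − (E[X])² = 143.441 − 115.562 = 27.8783.

27.8783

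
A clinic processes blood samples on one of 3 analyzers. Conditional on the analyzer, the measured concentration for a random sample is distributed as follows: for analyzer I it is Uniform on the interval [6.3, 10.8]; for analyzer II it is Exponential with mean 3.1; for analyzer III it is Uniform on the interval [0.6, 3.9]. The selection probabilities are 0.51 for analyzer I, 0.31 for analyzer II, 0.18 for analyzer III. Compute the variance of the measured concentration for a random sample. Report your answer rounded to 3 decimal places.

Per component, I: μ=8.55, E[X²]=74.79; II: μ=3.1, E[X²]=19.22; III: μ=2.25, E[X²]=5.97.
E[X] = 0.51·8.55 + 0.31·3.1 + 0.18·2.25 = 5.7265.
E[X²] = 0.51·74.79 + 0.31·19.22 + 0.18·5.97 = 45.1757.
Var(X) = E[X²] − (E[X])² = 45.1757 − 32.7928 = 12.3829.

12.383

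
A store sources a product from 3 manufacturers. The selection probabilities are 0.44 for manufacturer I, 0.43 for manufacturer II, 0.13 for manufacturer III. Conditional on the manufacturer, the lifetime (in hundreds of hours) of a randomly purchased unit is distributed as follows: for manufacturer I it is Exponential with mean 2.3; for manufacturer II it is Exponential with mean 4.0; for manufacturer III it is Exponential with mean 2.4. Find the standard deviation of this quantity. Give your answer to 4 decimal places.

3.2630

Per component, I: μ=2.3, E[X²]=10.58; II: μ=4, E[X²]=32; III: μ=2.4, E[X²]=11.52.
E[X] = 0.44·2.3 + 0.43·4 + 0.13·2.4 = 3.044.
E[X²] = 0.44·10.58 + 0.43·32 + 0.13·11.52 = 19.9128.
Var(X) = E[X²] − (E[X])² = 19.9128 − 9.26594 = 10.6469.
SD(X) = √10.6469 = 3.26295.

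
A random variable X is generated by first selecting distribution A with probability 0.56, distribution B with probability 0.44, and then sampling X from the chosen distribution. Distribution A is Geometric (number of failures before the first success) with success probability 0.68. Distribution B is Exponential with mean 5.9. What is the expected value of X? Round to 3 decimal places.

Component means — A: 0.470588; B: 5.9.
E[X] = 0.56·0.470588 + 0.44·5.9 = 2.85953.

2.860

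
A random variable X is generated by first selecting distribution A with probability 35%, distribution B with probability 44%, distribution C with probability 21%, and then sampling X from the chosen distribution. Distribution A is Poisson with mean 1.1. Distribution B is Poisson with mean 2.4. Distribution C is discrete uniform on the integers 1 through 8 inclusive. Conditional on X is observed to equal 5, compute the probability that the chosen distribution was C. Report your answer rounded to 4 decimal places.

0.4834

Likelihoods P(X=5 | ·): A: 0.00446744; B: 0.0601961; C: 0.125.
Posterior ∝ prior × likelihood. Numerator for C: 0.21·0.125 = 0.02625.
Normalizing constant: 0.35·0.00446744 + 0.44·0.0601961 + 0.21·0.125 = 0.0542999.
P(C | observation) = 0.02625 / 0.0542999 = 0.483427.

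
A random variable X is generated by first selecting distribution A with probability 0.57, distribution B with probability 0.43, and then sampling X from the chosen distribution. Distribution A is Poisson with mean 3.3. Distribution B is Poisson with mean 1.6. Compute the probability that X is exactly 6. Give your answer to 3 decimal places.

0.040

Conditional on each component, P(X = 6): A: 0.0661575; B: 0.00470453.
By total probability, P(X = 6) = 0.57·0.0661575 + 0.43·0.00470453 = 0.0397327.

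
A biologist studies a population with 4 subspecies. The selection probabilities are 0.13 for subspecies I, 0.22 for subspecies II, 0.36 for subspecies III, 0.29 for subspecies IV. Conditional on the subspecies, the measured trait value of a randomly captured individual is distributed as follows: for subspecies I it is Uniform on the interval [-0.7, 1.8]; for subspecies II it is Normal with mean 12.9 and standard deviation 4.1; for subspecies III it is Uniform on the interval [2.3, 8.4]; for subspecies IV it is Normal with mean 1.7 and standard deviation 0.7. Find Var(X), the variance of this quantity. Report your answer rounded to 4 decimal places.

24.4231

Per component, I: μ=0.55, E[X²]=0.823333; II: μ=12.9, E[X²]=183.22; III: μ=5.35, E[X²]=31.7233; IV: μ=1.7, E[X²]=3.38.
E[X] = 0.13·0.55 + 0.22·12.9 + 0.36·5.35 + 0.29·1.7 = 5.3285.
E[X²] = 0.13·0.823333 + 0.22·183.22 + 0.36·31.7233 + 0.29·3.38 = 52.816.
Var(X) = E[X²] − (E[X])² = 52.816 − 28.3929 = 24.4231.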